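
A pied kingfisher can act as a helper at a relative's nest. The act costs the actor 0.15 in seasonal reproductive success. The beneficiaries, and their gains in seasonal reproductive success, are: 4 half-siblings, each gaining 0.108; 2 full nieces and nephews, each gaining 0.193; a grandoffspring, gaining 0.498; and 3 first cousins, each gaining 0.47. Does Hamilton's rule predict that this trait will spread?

Yes

Hamilton's rule: the trait is favored when the sum of r·B over every recipient exceeds the actor's cost C.
r to a half-sibling = 1/4 (half-sibs share one parent — one path of length 2: r = (1/2)^2 = 1/4).
r to a full niece or nephew = 0.25 (full aunt/uncle↔niece/nephew: two paths of length 3 through the shared grandparent pair: r = 2·(1/2)^3 = 1/4).
r to a grandoffspring = 0.25 (two parent–offspring links: r = (1/2)^2 = 1/4).
r to a first cousin = 1/8 (first cousins share one grandparent pair — two paths of length 4: r = 2·(1/2)^4 = 1/8).
Summing one r·B term per recipient: 4·0.25·0.108 + 2·0.25·0.193 + 1·0.25·0.498 + 3·0.125·0.47 = 0.50525.
0.50525 > 0.15: the indirect benefit exceeds the cost.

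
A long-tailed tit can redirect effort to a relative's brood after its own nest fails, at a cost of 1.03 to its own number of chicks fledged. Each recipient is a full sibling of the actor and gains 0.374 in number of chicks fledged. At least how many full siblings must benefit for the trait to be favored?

r to a full sibling = 1/2 (full sibs share both parents — two paths of length 2: r = 2·(1/2)^2 = 1/2).
Hamilton's rule: n·r·B > C  ⇒  n > C/(r·B) = 1.03/(0.5·0.374) = 5.508.
The smallest integer exceeding 5.508 is 6.

6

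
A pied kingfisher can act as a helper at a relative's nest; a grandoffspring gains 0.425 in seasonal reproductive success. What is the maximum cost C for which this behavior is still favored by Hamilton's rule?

0.10625

r to a grandoffspring = 0.25 (two parent–offspring links: r = (1/2)^2 = 1/4).
Hamilton's rule: n·r·B > C, so the trait is favored while C < n·r·B = 1·0.25·0.425 = 0.10625.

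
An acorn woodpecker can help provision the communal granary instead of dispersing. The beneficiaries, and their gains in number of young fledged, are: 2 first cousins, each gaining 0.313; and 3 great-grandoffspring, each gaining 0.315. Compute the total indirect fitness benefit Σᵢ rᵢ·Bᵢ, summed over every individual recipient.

r to a first cousin = 0.125 (first cousins share one grandparent pair — two paths of length 4: r = 2·(1/2)^4 = 1/8).
r to a great-grandoffspring = 1/8 (three parent–offspring links: r = (1/2)^3 = 1/8).
Summing one r·B term per recipient: 2·0.125·0.313 + 3·0.125·0.315 = 0.196375.

0.196375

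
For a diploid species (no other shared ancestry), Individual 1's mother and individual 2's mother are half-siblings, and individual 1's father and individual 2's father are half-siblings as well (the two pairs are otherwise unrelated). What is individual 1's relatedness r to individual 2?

With two independent routes of shared ancestry, r is the sum of the two contributions.
Individual 1 and individual 2 are related in two ways: half first cousins through their mothers (r = 1/16) and half first cousins through their fathers (r = 1/16).
r = 1/16 + 1/16 = 1/8 = 0.125.

0.125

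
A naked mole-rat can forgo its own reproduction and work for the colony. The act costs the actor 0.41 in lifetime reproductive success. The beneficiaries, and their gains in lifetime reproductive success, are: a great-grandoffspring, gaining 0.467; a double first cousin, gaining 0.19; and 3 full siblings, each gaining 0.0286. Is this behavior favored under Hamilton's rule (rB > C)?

Hamilton's rule: the trait is favored when the sum of r·B over every recipient exceeds the actor's cost C.
r to a great-grandoffspring = 1/8 (three parent–offspring links: r = (1/2)^3 = 1/8).
r to a double first cousin = 1/4 (double first cousins share both grandparent pairs — four paths of length 4: r = 4·(1/2)^4 = 1/4).
r to a full sibling = 0.5 (full sibs share both parents — two paths of length 2: r = 2·(1/2)^2 = 1/2).
Summing one r·B term per recipient: 1·0.125·0.467 + 1·0.25·0.19 + 3·0.5·0.0286 = 0.148775.
0.148775 < 0.41: the indirect benefit is less than the cost.

No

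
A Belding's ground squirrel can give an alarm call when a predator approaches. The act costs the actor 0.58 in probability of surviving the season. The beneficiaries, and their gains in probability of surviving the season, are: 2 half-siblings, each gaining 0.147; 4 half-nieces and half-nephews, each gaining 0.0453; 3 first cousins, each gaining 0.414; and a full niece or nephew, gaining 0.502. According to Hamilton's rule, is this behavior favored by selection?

No

Hamilton's rule: the trait is favored when the sum of r·B over every recipient exceeds the actor's cost C.
r to a half-sibling = 1/4 (half-sibs share one parent — one path of length 2: r = (1/2)^2 = 1/4).
r to a half-niece or half-nephew = 1/8 (half-aunt/uncle↔niece/nephew: one path of length 3: r = (1/2)^3 = 1/8).
r to a first cousin = 1/8 (first cousins share one grandparent pair — two paths of length 4: r = 2·(1/2)^4 = 1/8).
r to a full niece or nephew = 0.25 (full aunt/uncle↔niece/nephew: two paths of length 3 through the shared grandparent pair: r = 2·(1/2)^3 = 1/4).
Summing one r·B term per recipient: 2·0.25·0.147 + 4·0.125·0.0453 + 3·0.125·0.414 + 1·0.25·0.502 = 0.3769.
0.3769 < 0.58: the indirect benefit is less than the cost.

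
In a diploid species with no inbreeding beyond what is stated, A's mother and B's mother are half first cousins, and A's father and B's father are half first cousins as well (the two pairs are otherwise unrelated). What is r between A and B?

0.03125

Independent pedigree routes through distinct common ancestors add.
A and B are related in two ways: half second cousins through their mothers (r = 1/64) and half second cousins through their fathers (r = 1/64).
r = 1/64 + 1/64 = 0.03125.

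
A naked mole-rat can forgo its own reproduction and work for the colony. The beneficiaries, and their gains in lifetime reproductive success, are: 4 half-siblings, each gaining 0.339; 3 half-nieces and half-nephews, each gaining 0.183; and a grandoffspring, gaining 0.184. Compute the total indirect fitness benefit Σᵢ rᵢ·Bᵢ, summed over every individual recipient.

r to a half-sibling = 0.25 (half-sibs share one parent — one path of length 2: r = (1/2)^2 = 1/4).
r to a half-niece or half-nephew = 0.125 (half-aunt/uncle↔niece/nephew: one path of length 3: r = (1/2)^3 = 1/8).
r to a grandoffspring = 1/4 (two parent–offspring links: r = (1/2)^2 = 1/4).
Summing one r·B term per recipient: 4·0.25·0.339 + 3·0.125·0.183 + 1·0.25·0.184 = 0.453625.

0.453625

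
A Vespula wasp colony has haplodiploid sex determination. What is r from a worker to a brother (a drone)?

0.25

Her haploid brother carries none of their father's genes and a random half of their mother's genome; that half matches the maternal half of her own genome with probability 1/2: r = 1/2 · 1/2 = 1/4.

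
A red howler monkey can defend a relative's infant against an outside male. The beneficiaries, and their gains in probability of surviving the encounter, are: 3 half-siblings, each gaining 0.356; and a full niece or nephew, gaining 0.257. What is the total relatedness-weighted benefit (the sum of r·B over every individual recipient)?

0.33125

r to a half-sibling = 1/4 (half-sibs share one parent — one path of length 2: r = (1/2)^2 = 1/4).
r to a full niece or nephew = 0.25 (full aunt/uncle↔niece/nephew: two paths of length 3 through the shared grandparent pair: r = 2·(1/2)^3 = 1/4).
Summing one r·B term per recipient: 3·0.25·0.356 + 1·0.25·0.257 = 0.33125.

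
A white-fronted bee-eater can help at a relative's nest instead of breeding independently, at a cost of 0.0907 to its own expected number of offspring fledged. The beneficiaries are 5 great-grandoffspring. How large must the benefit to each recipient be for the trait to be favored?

0.1451

r to a great-grandoffspring = 1/8 (three parent–offspring links: r = (1/2)^3 = 1/8).
Hamilton's rule with n recipients of equal r: n·r·B > C, so B > C/(n·r) = 0.0907/(5·0.125) = 0.1451.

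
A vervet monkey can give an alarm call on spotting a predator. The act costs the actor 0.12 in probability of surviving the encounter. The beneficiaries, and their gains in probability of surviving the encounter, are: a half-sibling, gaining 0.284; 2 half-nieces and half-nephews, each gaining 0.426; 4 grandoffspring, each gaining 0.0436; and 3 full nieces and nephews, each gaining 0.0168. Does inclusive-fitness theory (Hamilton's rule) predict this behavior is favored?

Yes

Hamilton's rule: the trait is favored when the sum of r·B over every recipient exceeds the actor's cost C.
r to a half-sibling = 1/4 (half-sibs share one parent — one path of length 2: r = (1/2)^2 = 1/4).
r to a half-niece or half-nephew = 0.125 (half-aunt/uncle↔niece/nephew: one path of length 3: r = (1/2)^3 = 1/8).
r to a grandoffspring = 0.25 (two parent–offspring links: r = (1/2)^2 = 1/4).
r to a full niece or nephew = 1/4 (full aunt/uncle↔niece/nephew: two paths of length 3 through the shared grandparent pair: r = 2·(1/2)^3 = 1/4).
Summing one r·B term per recipient: 1·0.25·0.284 + 2·0.125·0.426 + 4·0.25·0.0436 + 3·0.25·0.0168 = 0.2337.
0.2337 > 0.12: the indirect benefit exceeds the cost.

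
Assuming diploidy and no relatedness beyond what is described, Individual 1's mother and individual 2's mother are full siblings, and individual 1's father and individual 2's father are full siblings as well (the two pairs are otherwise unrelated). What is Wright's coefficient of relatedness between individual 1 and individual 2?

Independent pedigree routes through distinct common ancestors add.
Individual 1 and individual 2 are related in two ways: first cousins through their mothers (r = 1/8) and first cousins through their fathers (r = 1/8) — i.e. double first cousins.
r = 1/8 + 1/8 = 1/4 = 0.25.

0.25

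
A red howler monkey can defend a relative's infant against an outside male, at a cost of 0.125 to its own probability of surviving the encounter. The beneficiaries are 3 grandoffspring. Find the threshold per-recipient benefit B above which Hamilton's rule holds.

r to a grandoffspring = 0.25 (two parent–offspring links: r = (1/2)^2 = 1/4).
Hamilton's rule with n recipients of equal r: n·r·B > C, so B > C/(n·r) = 0.125/(3·0.25) = 0.1667.

0.1667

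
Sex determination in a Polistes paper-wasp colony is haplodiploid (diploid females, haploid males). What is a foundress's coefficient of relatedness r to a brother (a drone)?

Her haploid brother carries none of their father's genes and a random half of their mother's genome; that half matches the maternal half of her own genome with probability 1/2: r = 1/2 · 1/2 = 1/4.

0.25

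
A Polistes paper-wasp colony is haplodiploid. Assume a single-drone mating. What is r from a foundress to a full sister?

Haplodiploid full sisters inherit their father's entire haploid genome identically (contributing 1/2) and on average half of their mother's contribution (1/2 · 1/2 = 1/4); r = 1/2 + 1/4 = 3/4.

0.75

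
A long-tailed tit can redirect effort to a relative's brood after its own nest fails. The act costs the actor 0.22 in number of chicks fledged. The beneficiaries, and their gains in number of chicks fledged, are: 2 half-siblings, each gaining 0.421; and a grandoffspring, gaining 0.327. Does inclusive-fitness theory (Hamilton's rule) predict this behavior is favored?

Hamilton's rule: the trait is favored when the sum of r·B over every recipient exceeds the actor's cost C.
r to a half-sibling = 1/4 (half-sibs share one parent — one path of length 2: r = (1/2)^2 = 1/4).
r to a grandoffspring = 0.25 (two parent–offspring links: r = (1/2)^2 = 1/4).
Summing one r·B term per recipient: 2·0.25·0.421 + 1·0.25·0.327 = 0.29225.
0.29225 > 0.22: the indirect benefit exceeds the cost.

Yes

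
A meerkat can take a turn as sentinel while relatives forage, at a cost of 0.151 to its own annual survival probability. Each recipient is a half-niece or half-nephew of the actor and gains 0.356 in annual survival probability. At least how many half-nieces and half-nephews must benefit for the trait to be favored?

r to a half-niece or half-nephew = 1/8 (half-aunt/uncle↔niece/nephew: one path of length 3: r = (1/2)^3 = 1/8).
Hamilton's rule: n·r·B > C  ⇒  n > C/(r·B) = 0.151/(0.125·0.356) = 3.393.
The smallest integer exceeding 3.393 is 4.

4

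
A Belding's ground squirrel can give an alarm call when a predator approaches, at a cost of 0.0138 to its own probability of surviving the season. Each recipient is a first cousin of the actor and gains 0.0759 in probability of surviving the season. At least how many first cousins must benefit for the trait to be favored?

2

r to a first cousin = 1/8 (first cousins share one grandparent pair — two paths of length 4: r = 2·(1/2)^4 = 1/8).
Hamilton's rule: n·r·B > C  ⇒  n > C/(r·B) = 0.0138/(0.125·0.0759) = 1.455.
The smallest integer exceeding 1.455 is 2.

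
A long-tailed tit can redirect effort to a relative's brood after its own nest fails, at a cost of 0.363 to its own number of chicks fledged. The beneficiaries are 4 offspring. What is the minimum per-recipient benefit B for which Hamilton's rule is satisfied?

0.1815

r to an offspring = 0.5 (one parent–offspring link: r = (1/2)^1 = 1/2).
Hamilton's rule with n recipients of equal r: n·r·B > C, so B > C/(n·r) = 0.363/(4·0.5) = 0.1815.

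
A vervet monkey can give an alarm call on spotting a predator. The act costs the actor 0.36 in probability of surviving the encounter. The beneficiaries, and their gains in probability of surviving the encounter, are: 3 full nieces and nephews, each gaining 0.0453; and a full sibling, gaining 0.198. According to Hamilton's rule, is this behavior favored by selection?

No

Hamilton's rule: the trait is favored when the sum of r·B over every recipient exceeds the actor's cost C.
r to a full niece or nephew = 1/4 (full aunt/uncle↔niece/nephew: two paths of length 3 through the shared grandparent pair: r = 2·(1/2)^3 = 1/4).
r to a full sibling = 0.5 (full sibs share both parents — two paths of length 2: r = 2·(1/2)^2 = 1/2).
Summing one r·B term per recipient: 3·0.25·0.0453 + 1·0.5·0.198 = 0.132975.
0.132975 < 0.36: the indirect benefit is less than the cost.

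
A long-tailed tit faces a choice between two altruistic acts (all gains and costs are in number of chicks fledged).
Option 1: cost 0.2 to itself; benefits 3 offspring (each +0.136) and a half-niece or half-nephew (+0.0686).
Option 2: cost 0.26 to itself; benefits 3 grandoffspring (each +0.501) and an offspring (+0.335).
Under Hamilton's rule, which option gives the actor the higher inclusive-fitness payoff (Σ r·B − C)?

Option 2

Option 1: r to an offspring = 0.5.
Option 1: r to a half-niece or half-nephew = 0.125.
Option 1: Σ r·B − C = (3·0.5·0.136 + 1·0.125·0.0686) − 0.2 = 0.012575.
Option 2: r to a grandoffspring = 0.25.
Option 2: r to an offspring = 0.5.
Option 2: Σ r·B − C = (3·0.25·0.501 + 1·0.5·0.335) − 0.26 = 0.28325.
Option 2 has the higher net inclusive-fitness payoff.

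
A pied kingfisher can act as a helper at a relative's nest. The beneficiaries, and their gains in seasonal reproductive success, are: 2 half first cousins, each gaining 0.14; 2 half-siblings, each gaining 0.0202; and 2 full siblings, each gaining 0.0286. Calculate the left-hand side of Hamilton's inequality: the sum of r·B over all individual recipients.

r to a half first cousin = 1/16 (half first cousins share one grandparent — one path of length 4: r = (1/2)^4 = 1/16).
r to a half-sibling = 1/4 (half-sibs share one parent — one path of length 2: r = (1/2)^2 = 1/4).
r to a full sibling = 1/2 (full sibs share both parents — two paths of length 2: r = 2·(1/2)^2 = 1/2).
Summing one r·B term per recipient: 2·0.0625·0.14 + 2·0.25·0.0202 + 2·0.5·0.0286 = 0.0562.

0.0562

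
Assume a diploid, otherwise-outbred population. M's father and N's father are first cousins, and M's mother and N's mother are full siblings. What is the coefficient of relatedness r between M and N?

Relatedness sums over independent paths through distinct common ancestors.
M and N are related in two ways: second cousins through their fathers (r = 1/32) and first cousins through their mothers (r = 1/8).
r = 1/32 + 1/8 = 0.15625.

0.15625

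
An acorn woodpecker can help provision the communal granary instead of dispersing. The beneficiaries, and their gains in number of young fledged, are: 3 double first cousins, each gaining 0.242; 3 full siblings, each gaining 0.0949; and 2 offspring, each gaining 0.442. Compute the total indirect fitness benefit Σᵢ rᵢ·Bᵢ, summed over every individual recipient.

r to a double first cousin = 1/4 (double first cousins share both grandparent pairs — four paths of length 4: r = 4·(1/2)^4 = 1/4).
r to a full sibling = 0.5 (full sibs share both parents — two paths of length 2: r = 2·(1/2)^2 = 1/2).
r to an offspring = 1/2 (one parent–offspring link: r = (1/2)^1 = 1/2).
Summing one r·B term per recipient: 3·0.25·0.242 + 3·0.5·0.0949 + 2·0.5·0.442 = 0.76585.

0.76585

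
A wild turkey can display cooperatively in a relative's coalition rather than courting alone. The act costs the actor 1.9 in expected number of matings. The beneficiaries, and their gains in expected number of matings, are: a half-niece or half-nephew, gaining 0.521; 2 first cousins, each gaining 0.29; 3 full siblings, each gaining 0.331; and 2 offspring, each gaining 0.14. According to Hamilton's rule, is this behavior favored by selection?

Hamilton's rule: the trait is favored when the sum of r·B over every recipient exceeds the actor's cost C.
r to a half-niece or half-nephew = 0.125 (half-aunt/uncle↔niece/nephew: one path of length 3: r = (1/2)^3 = 1/8).
r to a first cousin = 1/8 (first cousins share one grandparent pair — two paths of length 4: r = 2·(1/2)^4 = 1/8).
r to a full sibling = 1/2 (full sibs share both parents — two paths of length 2: r = 2·(1/2)^2 = 1/2).
r to an offspring = 1/2 (one parent–offspring link: r = (1/2)^1 = 1/2).
Summing one r·B term per recipient: 1·0.125·0.521 + 2·0.125·0.29 + 3·0.5·0.331 + 2·0.5·0.14 = 0.774125.
0.774125 < 1.9: the indirect benefit is less than the cost.

No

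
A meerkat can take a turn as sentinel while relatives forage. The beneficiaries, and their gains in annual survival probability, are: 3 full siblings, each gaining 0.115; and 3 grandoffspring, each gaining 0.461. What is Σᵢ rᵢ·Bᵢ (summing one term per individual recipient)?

0.51825

r to a full sibling = 1/2 (full sibs share both parents — two paths of length 2: r = 2·(1/2)^2 = 1/2).
r to a grandoffspring = 0.25 (two parent–offspring links: r = (1/2)^2 = 1/4).
Summing one r·B term per recipient: 3·0.5·0.115 + 3·0.25·0.461 = 0.51825.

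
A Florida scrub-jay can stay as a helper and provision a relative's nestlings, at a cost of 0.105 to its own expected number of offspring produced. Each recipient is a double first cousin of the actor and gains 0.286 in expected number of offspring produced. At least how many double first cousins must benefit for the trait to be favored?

2

r to a double first cousin = 0.25 (double first cousins share both grandparent pairs — four paths of length 4: r = 4·(1/2)^4 = 1/4).
Hamilton's rule: n·r·B > C  ⇒  n > C/(r·B) = 0.105/(0.25·0.286) = 1.469.
The smallest integer exceeding 1.469 is 2.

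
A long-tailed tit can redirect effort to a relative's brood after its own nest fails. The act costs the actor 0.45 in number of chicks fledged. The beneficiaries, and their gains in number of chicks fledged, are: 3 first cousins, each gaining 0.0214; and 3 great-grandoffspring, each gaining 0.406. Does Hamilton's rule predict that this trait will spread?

Hamilton's rule: the trait is favored when the sum of r·B over every recipient exceeds the actor's cost C.
r to a first cousin = 1/8 (first cousins share one grandparent pair — two paths of length 4: r = 2·(1/2)^4 = 1/8).
r to a great-grandoffspring = 0.125 (three parent–offspring links: r = (1/2)^3 = 1/8).
Summing one r·B term per recipient: 3·0.125·0.0214 + 3·0.125·0.406 = 0.160275.
0.160275 < 0.45: the indirect benefit is less than the cost.

No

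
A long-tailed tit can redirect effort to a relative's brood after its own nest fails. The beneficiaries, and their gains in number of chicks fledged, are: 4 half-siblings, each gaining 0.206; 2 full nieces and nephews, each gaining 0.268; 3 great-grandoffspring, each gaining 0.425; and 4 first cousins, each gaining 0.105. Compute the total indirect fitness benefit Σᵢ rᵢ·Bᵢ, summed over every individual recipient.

r to a half-sibling = 0.25 (half-sibs share one parent — one path of length 2: r = (1/2)^2 = 1/4).
r to a full niece or nephew = 1/4 (full aunt/uncle↔niece/nephew: two paths of length 3 through the shared grandparent pair: r = 2·(1/2)^3 = 1/4).
r to a great-grandoffspring = 1/8 (three parent–offspring links: r = (1/2)^3 = 1/8).
r to a first cousin = 0.125 (first cousins share one grandparent pair — two paths of length 4: r = 2·(1/2)^4 = 1/8).
Summing one r·B term per recipient: 4·0.25·0.206 + 2·0.25·0.268 + 3·0.125·0.425 + 4·0.125·0.105 = 0.551875.

0.551875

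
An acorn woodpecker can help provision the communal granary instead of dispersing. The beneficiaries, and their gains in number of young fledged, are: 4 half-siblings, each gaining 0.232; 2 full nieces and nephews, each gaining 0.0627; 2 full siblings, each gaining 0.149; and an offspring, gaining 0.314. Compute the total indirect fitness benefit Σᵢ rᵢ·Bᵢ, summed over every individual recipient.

0.56935

r to a half-sibling = 1/4 (half-sibs share one parent — one path of length 2: r = (1/2)^2 = 1/4).
r to a full niece or nephew = 0.25 (full aunt/uncle↔niece/nephew: two paths of length 3 through the shared grandparent pair: r = 2·(1/2)^3 = 1/4).
r to a full sibling = 1/2 (full sibs share both parents — two paths of length 2: r = 2·(1/2)^2 = 1/2).
r to an offspring = 1/2 (one parent–offspring link: r = (1/2)^1 = 1/2).
Summing one r·B term per recipient: 4·0.25·0.232 + 2·0.25·0.0627 + 2·0.5·0.149 + 1·0.5·0.314 = 0.56935.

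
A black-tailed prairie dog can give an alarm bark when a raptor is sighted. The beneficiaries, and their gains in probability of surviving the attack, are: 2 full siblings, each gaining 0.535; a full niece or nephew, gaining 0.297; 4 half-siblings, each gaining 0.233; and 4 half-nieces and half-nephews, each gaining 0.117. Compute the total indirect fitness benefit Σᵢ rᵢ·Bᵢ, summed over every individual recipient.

r to a full sibling = 1/2 (full sibs share both parents — two paths of length 2: r = 2·(1/2)^2 = 1/2).
r to a full niece or nephew = 1/4 (full aunt/uncle↔niece/nephew: two paths of length 3 through the shared grandparent pair: r = 2·(1/2)^3 = 1/4).
r to a half-sibling = 0.25 (half-sibs share one parent — one path of length 2: r = (1/2)^2 = 1/4).
r to a half-niece or half-nephew = 0.125 (half-aunt/uncle↔niece/nephew: one path of length 3: r = (1/2)^3 = 1/8).
Summing one r·B term per recipient: 2·0.5·0.535 + 1·0.25·0.297 + 4·0.25·0.233 + 4·0.125·0.117 = 0.90075.

0.90075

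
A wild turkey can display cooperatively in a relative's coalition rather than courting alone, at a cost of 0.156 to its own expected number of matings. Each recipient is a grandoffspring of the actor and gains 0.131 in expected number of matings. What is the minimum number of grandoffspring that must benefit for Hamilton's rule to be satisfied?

5

r to a grandoffspring = 1/4 (two parent–offspring links: r = (1/2)^2 = 1/4).
Hamilton's rule: n·r·B > C  ⇒  n > C/(r·B) = 0.156/(0.25·0.131) = 4.763.
The smallest integer exceeding 4.763 is 5.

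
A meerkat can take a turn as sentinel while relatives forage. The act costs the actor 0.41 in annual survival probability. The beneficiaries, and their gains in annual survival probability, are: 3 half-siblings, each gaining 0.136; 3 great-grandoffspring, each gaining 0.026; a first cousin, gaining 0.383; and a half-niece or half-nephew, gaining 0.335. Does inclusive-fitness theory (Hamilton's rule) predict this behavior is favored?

No

Hamilton's rule: the trait is favored when the sum of r·B over every recipient exceeds the actor's cost C.
r to a half-sibling = 0.25 (half-sibs share one parent — one path of length 2: r = (1/2)^2 = 1/4).
r to a great-grandoffspring = 0.125 (three parent–offspring links: r = (1/2)^3 = 1/8).
r to a first cousin = 1/8 (first cousins share one grandparent pair — two paths of length 4: r = 2·(1/2)^4 = 1/8).
r to a half-niece or half-nephew = 1/8 (half-aunt/uncle↔niece/nephew: one path of length 3: r = (1/2)^3 = 1/8).
Summing one r·B term per recipient: 3·0.25·0.136 + 3·0.125·0.026 + 1·0.125·0.383 + 1·0.125·0.335 = 0.2015.
0.2015 < 0.41: the indirect benefit is less than the cost.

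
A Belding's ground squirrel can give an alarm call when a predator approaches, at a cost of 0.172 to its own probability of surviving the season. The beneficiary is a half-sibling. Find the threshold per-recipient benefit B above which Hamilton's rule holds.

0.688

r to a half-sibling = 1/4 (half-sibs share one parent — one path of length 2: r = (1/2)^2 = 1/4).
Hamilton's rule with n recipients of equal r: n·r·B > C, so B > C/(n·r) = 0.172/(1·0.25) = 0.688.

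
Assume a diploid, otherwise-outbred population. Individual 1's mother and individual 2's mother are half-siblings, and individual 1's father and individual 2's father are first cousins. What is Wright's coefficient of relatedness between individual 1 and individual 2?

0.09375

Independent pedigree routes through distinct common ancestors add.
Individual 1 and individual 2 are related in two ways: half first cousins through their mothers (r = 1/16) and second cousins through their fathers (r = 1/32).
r = 1/16 + 1/32 = 0.09375.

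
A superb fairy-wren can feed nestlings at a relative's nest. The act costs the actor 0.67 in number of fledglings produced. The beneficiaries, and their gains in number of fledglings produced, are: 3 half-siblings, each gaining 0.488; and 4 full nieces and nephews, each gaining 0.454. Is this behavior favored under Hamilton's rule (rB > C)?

Hamilton's rule: the trait is favored when the sum of r·B over every recipient exceeds the actor's cost C.
r to a half-sibling = 0.25 (half-sibs share one parent — one path of length 2: r = (1/2)^2 = 1/4).
r to a full niece or nephew = 0.25 (full aunt/uncle↔niece/nephew: two paths of length 3 through the shared grandparent pair: r = 2·(1/2)^3 = 1/4).
Summing one r·B term per recipient: 3·0.25·0.488 + 4·0.25·0.454 = 0.82.
0.82 > 0.67: the indirect benefit exceeds the cost.

Yes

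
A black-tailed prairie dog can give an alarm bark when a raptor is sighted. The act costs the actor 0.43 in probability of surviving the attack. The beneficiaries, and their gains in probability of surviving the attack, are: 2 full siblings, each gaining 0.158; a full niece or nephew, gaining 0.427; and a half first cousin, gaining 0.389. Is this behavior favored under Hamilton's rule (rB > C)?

No

Hamilton's rule: the trait is favored when the sum of r·B over every recipient exceeds the actor's cost C.
r to a full sibling = 1/2 (full sibs share both parents — two paths of length 2: r = 2·(1/2)^2 = 1/2).
r to a full niece or nephew = 1/4 (full aunt/uncle↔niece/nephew: two paths of length 3 through the shared grandparent pair: r = 2·(1/2)^3 = 1/4).
r to a half first cousin = 1/16 (half first cousins share one grandparent — one path of length 4: r = (1/2)^4 = 1/16).
Summing one r·B term per recipient: 2·0.5·0.158 + 1·0.25·0.427 + 1·0.0625·0.389 = 0.2890625.
0.2890625 < 0.43: the indirect benefit is less than the cost.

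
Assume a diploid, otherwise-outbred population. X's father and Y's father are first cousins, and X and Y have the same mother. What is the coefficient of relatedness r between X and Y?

0.28125

Independent pedigree routes through distinct common ancestors add.
X and Y are related in two ways: second cousins through their fathers (r = 1/32) and half-sibs through their shared mother (r = 1/4).
r = 1/32 + 1/4 = 9/32 = 0.28125.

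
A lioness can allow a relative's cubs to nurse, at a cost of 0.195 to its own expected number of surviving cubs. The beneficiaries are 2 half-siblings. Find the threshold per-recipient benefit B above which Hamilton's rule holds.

r to a half-sibling = 1/4 (half-sibs share one parent — one path of length 2: r = (1/2)^2 = 1/4).
Hamilton's rule with n recipients of equal r: n·r·B > C, so B > C/(n·r) = 0.195/(2·0.25) = 0.39.

0.39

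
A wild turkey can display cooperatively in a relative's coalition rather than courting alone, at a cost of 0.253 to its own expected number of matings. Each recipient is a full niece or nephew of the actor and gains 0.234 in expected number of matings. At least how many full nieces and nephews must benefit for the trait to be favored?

5

r to a full niece or nephew = 1/4 (full aunt/uncle↔niece/nephew: two paths of length 3 through the shared grandparent pair: r = 2·(1/2)^3 = 1/4).
Hamilton's rule: n·r·B > C  ⇒  n > C/(r·B) = 0.253/(0.25·0.234) = 4.325.
The smallest integer exceeding 4.325 is 5.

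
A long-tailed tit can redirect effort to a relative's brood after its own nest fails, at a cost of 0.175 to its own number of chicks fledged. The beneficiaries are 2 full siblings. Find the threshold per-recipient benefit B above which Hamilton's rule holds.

r to a full sibling = 1/2 (full sibs share both parents — two paths of length 2: r = 2·(1/2)^2 = 1/2).
Hamilton's rule with n recipients of equal r: n·r·B > C, so B > C/(n·r) = 0.175/(2·0.5) = 0.175.

0.175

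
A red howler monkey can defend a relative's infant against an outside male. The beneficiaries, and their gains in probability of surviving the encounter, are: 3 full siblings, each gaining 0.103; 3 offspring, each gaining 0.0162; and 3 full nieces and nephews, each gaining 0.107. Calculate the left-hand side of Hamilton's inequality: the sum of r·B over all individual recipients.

0.25905

r to a full sibling = 0.5 (full sibs share both parents — two paths of length 2: r = 2·(1/2)^2 = 1/2).
r to an offspring = 1/2 (one parent–offspring link: r = (1/2)^1 = 1/2).
r to a full niece or nephew = 0.25 (full aunt/uncle↔niece/nephew: two paths of length 3 through the shared grandparent pair: r = 2·(1/2)^3 = 1/4).
Summing one r·B term per recipient: 3·0.5·0.103 + 3·0.5·0.0162 + 3·0.25·0.107 = 0.25905.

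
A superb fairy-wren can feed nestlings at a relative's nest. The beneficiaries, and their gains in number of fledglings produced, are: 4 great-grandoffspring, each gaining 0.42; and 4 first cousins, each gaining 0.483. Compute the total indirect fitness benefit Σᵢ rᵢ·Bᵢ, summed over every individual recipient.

r to a great-grandoffspring = 0.125 (three parent–offspring links: r = (1/2)^3 = 1/8).
r to a first cousin = 0.125 (first cousins share one grandparent pair — two paths of length 4: r = 2·(1/2)^4 = 1/8).
Summing one r·B term per recipient: 4·0.125·0.42 + 4·0.125·0.483 = 0.4515.

0.4515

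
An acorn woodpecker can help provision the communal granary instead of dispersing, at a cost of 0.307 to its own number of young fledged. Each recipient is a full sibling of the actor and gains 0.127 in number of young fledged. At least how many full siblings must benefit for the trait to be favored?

r to a full sibling = 1/2 (full sibs share both parents — two paths of length 2: r = 2·(1/2)^2 = 1/2).
Hamilton's rule: n·r·B > C  ⇒  n > C/(r·B) = 0.307/(0.5·0.127) = 4.835.
The smallest integer exceeding 4.835 is 5.

5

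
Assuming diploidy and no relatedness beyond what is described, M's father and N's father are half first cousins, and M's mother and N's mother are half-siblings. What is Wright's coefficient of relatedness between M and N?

0.078125

With two independent routes of shared ancestry, r is the sum of the two contributions.
M and N are related in two ways: half second cousins through their fathers (r = 1/64) and half first cousins through their mothers (r = 1/16).
r = 1/64 + 1/16 = 5/64 = 0.078125.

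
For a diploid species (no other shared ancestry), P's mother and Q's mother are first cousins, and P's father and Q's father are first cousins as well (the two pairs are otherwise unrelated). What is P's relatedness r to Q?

Relatedness sums over independent paths through distinct common ancestors.
P and Q are related in two ways: second cousins through their mothers (r = 1/32) and second cousins through their fathers (r = 1/32).
r = 1/32 + 1/32 = 1/16 = 0.0625.

0.0625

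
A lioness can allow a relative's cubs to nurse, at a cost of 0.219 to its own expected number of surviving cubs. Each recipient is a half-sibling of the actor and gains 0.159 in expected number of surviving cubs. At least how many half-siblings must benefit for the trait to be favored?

6

r to a half-sibling = 1/4 (half-sibs share one parent — one path of length 2: r = (1/2)^2 = 1/4).
Hamilton's rule: n·r·B > C  ⇒  n > C/(r·B) = 0.219/(0.25·0.159) = 5.509.
The smallest integer exceeding 5.509 is 6.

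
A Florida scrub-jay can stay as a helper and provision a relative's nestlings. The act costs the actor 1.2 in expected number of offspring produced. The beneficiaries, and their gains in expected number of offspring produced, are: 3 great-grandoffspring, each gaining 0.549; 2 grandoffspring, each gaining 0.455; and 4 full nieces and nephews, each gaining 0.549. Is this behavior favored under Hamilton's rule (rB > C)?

Hamilton's rule: the trait is favored when the sum of r·B over every recipient exceeds the actor's cost C.
r to a great-grandoffspring = 1/8 (three parent–offspring links: r = (1/2)^3 = 1/8).
r to a grandoffspring = 0.25 (two parent–offspring links: r = (1/2)^2 = 1/4).
r to a full niece or nephew = 0.25 (full aunt/uncle↔niece/nephew: two paths of length 3 through the shared grandparent pair: r = 2·(1/2)^3 = 1/4).
Summing one r·B term per recipient: 3·0.125·0.549 + 2·0.25·0.455 + 4·0.25·0.549 = 0.982375.
0.982375 < 1.2: the indirect benefit is less than the cost.

No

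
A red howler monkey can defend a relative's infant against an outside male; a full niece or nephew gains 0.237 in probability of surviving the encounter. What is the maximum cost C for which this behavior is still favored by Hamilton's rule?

0.05925

r to a full niece or nephew = 1/4 (full aunt/uncle↔niece/nephew: two paths of length 3 through the shared grandparent pair: r = 2·(1/2)^3 = 1/4).
Hamilton's rule: n·r·B > C, so the trait is favored while C < n·r·B = 1·0.25·0.237 = 0.05925.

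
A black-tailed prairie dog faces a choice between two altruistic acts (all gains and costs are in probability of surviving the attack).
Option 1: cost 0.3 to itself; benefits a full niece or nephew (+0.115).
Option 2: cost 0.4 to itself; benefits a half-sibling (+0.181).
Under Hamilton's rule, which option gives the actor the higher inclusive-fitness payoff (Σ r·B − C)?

Option 1

Option 1: r to a full niece or nephew = 0.25.
Option 1: Σ r·B − C = (1·0.25·0.115) − 0.3 = -0.27125.
Option 2: r to a half-sibling = 0.25.
Option 2: Σ r·B − C = (1·0.25·0.181) − 0.4 = -0.35475.
Option 1 has the higher net inclusive-fitness payoff.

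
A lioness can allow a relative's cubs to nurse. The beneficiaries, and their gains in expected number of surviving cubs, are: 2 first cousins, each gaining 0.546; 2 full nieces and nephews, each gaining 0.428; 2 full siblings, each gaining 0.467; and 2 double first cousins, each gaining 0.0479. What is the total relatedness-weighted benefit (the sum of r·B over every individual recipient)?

r to a first cousin = 0.125 (first cousins share one grandparent pair — two paths of length 4: r = 2·(1/2)^4 = 1/8).
r to a full niece or nephew = 1/4 (full aunt/uncle↔niece/nephew: two paths of length 3 through the shared grandparent pair: r = 2·(1/2)^3 = 1/4).
r to a full sibling = 1/2 (full sibs share both parents — two paths of length 2: r = 2·(1/2)^2 = 1/2).
r to a double first cousin = 0.25 (double first cousins share both grandparent pairs — four paths of length 4: r = 4·(1/2)^4 = 1/4).
Summing one r·B term per recipient: 2·0.125·0.546 + 2·0.25·0.428 + 2·0.5·0.467 + 2·0.25·0.0479 = 0.84145.

0.84145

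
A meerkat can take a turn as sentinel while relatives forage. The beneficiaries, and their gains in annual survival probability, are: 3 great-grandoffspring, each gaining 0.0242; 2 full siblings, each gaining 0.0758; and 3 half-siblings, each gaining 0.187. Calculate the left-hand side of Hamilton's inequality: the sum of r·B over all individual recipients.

0.225125

r to a great-grandoffspring = 0.125 (three parent–offspring links: r = (1/2)^3 = 1/8).
r to a full sibling = 1/2 (full sibs share both parents — two paths of length 2: r = 2·(1/2)^2 = 1/2).
r to a half-sibling = 1/4 (half-sibs share one parent — one path of length 2: r = (1/2)^2 = 1/4).
Summing one r·B term per recipient: 3·0.125·0.0242 + 2·0.5·0.0758 + 3·0.25·0.187 = 0.225125.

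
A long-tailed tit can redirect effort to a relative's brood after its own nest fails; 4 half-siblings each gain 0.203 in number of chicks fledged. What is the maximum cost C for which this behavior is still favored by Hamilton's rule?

0.203

r to a half-sibling = 0.25 (half-sibs share one parent — one path of length 2: r = (1/2)^2 = 1/4).
Hamilton's rule: n·r·B > C, so the trait is favored while C < n·r·B = 4·0.25·0.203 = 0.203.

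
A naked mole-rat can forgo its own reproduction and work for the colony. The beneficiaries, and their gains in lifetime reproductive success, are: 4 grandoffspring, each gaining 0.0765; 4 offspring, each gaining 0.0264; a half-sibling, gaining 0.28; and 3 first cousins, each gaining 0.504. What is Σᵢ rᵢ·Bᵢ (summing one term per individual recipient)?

0.3883

r to a grandoffspring = 1/4 (two parent–offspring links: r = (1/2)^2 = 1/4).
r to an offspring = 0.5 (one parent–offspring link: r = (1/2)^1 = 1/2).
r to a half-sibling = 0.25 (half-sibs share one parent — one path of length 2: r = (1/2)^2 = 1/4).
r to a first cousin = 0.125 (first cousins share one grandparent pair — two paths of length 4: r = 2·(1/2)^4 = 1/8).
Summing one r·B term per recipient: 4·0.25·0.0765 + 4·0.5·0.0264 + 1·0.25·0.28 + 3·0.125·0.504 = 0.3883.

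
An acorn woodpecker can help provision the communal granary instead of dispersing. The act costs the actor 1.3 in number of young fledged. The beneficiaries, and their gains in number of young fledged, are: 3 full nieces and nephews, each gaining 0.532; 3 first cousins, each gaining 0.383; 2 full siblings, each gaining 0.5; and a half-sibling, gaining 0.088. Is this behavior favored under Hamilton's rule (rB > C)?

No

Hamilton's rule: the trait is favored when the sum of r·B over every recipient exceeds the actor's cost C.
r to a full niece or nephew = 0.25 (full aunt/uncle↔niece/nephew: two paths of length 3 through the shared grandparent pair: r = 2·(1/2)^3 = 1/4).
r to a first cousin = 0.125 (first cousins share one grandparent pair — two paths of length 4: r = 2·(1/2)^4 = 1/8).
r to a full sibling = 1/2 (full sibs share both parents — two paths of length 2: r = 2·(1/2)^2 = 1/2).
r to a half-sibling = 1/4 (half-sibs share one parent — one path of length 2: r = (1/2)^2 = 1/4).
Summing one r·B term per recipient: 3·0.25·0.532 + 3·0.125·0.383 + 2·0.5·0.5 + 1·0.25·0.088 = 1.064625.
1.064625 < 1.3: the indirect benefit is less than the cost.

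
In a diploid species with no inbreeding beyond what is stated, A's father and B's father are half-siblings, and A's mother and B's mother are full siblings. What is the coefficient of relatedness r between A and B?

0.1875

Wright's path rule: contributions from independent ancestry routes add.
A and B are related in two ways: half first cousins through their fathers (r = 1/16) and first cousins through their mothers (r = 1/8).
r = 1/16 + 1/8 = 3/16 = 0.1875.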